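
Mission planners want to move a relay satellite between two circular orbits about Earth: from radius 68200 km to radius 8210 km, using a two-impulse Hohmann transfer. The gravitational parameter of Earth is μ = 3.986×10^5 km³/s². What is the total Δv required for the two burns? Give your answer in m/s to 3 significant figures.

Δv = 3640 m/s

Transfer-ellipse semi-major axis a_t = (r₁ + r₂)/2 = (68200 + 8210)/2 = 38205 km.
At r₁ the circular-orbit speed is v₁ = √(μ/r₁) = 2.418 km/s.
Transfer-orbit speed at r₁ (v² = μ(2/r − 1/a)): v_a = √[μ(2/r₁ − 1/a_t)] = 1.121 km/s.
First burn Δv₁ = |v_a − v₁| = 1.297 km/s.
At r₂, v₂ = √(μ/r₂) = 6.968 km/s.
Transfer-orbit speed at r₂: v_p = √[μ(2/r₂ − 1/a_t)] = 9.310 km/s.
Second burn Δv₂ = |v₂ − v_p| = 2.342 km/s.
Total Δv = Δv₁ + Δv₂ = 3.639 km/s.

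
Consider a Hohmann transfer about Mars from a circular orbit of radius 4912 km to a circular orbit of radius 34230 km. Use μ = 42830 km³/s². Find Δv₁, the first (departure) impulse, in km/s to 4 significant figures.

Semi-major axis of the transfer orbit: a_t = (4912 + 34230)/2 = 19571 km.
Circular speed at r = 4912 km: v_c = √(μ/r) = 2.9529 km/s.
Vis-viva on the transfer ellipse at r = 4912 km gives v_t = √[μ(2/r − 1/a_t)] = 3.9052 km/s.
Δv₁ = |v_t − v_c| = |3.9052 − 2.9529| = 0.9523 km/s.

Δv₁ = 0.9523 km/s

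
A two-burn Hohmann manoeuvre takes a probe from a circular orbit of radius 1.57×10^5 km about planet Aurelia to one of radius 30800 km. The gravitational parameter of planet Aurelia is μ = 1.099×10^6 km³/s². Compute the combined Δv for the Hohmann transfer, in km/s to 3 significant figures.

The Hohmann ellipse has a_t = (r₁ + r₂)/2 = 93900 km.
Circular speed at r₁: v₁ = √(μ/r₁) = √(1.099×10^6/1.570×10^5) = 2.64575 km/s.
Transfer-orbit speed at r₁ (vis-viva): v_a = √[μ(2/r₁ − 1/a_t)] = 1.51528 km/s.
First burn Δv₁ = |v_a − v₁| = 1.130 km/s.
At r₂, v₂ = √(μ/r₂) = 5.973 km/s.
Transfer-orbit speed at r₂: v_p = √[μ(2/r₂ − 1/a_t)] = 7.724 km/s.
Second burn Δv₂ = |v₂ − v_p| = 1.751 km/s.
Δv = Δv₁ + Δv₂ = 1.130 + 1.751 = 2.881 km/s.

Δv = 2.88 km/s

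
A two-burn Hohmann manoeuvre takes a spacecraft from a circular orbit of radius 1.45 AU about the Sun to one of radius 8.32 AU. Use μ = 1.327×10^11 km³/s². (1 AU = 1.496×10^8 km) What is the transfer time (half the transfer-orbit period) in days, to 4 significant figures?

t = 1972 days

In km: r₁ = 1.45 × 1.496×10^8 = 2.1692×10^8 km; r₂ = 8.32 × 1.496×10^8 = 1.244672×10^9 km.
Semi-major axis of the transfer orbit: a_t = (2.1692×10^8 + 1.244672×10^9)/2 = 7.30796×10^8 km.
By Kepler's third law the transfer-orbit period is T = 2π√(a_t³/μ), so t = T/2 = 1.704×10^8 s.
Converting: 1.704×10^8 s ÷ 86400 s/day = 1972 days.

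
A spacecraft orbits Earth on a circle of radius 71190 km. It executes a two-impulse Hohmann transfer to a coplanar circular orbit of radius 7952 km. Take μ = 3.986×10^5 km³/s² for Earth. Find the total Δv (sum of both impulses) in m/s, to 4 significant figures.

Semi-major axis of the transfer orbit: a_t = (71190 + 7952)/2 = 39571 km.
Circular speed at r₁: v₁ = √(μ/r₁) = √(3.986×10^5/71190) = 2.366242 km/s.
On the transfer ellipse at r₁, vis-viva gives v_a = √[μ(2/r₁ − 1/a_t)] = 1.060740 km/s.
First burn Δv₁ = |v_a − v₁| = 1.306 km/s.
At r₂, v₂ = √(μ/r₂) = 7.080 km/s.
Transfer-orbit speed at r₂: v_p = √[μ(2/r₂ − 1/a_t)] = 9.496 km/s.
Second burn Δv₂ = |v₂ − v_p| = 2.416 km/s.
Δv = Δv₁ + Δv₂ = 1.306 + 2.416 = 3.722 km/s.

Δv = 3722 m/s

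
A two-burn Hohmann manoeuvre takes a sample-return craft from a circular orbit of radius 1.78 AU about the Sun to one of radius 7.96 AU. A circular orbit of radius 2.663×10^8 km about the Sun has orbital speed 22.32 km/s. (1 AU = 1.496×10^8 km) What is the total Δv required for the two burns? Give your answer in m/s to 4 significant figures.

From the circular-orbit relation v² = μ/r at r = 2.663×10^8 km: μ = v²r = (22.32)² × 2.663×10^8 = 1.32666×10^11 km³/s².
In km: r₁ = 1.78 × 1.496×10^8 = 2.66288×10^8 km; r₂ = 7.96 × 1.496×10^8 = 1.190816×10^9 km.
Semi-major axis of the transfer orbit: a_t = (2.66288×10^8 + 1.190816×10^9)/2 = 7.28552×10^8 km.
Circular speed at r₁: v₁ = √(μ/r₁) = √(1.32666×10^11/2.66288×10^8) = 22.3205 km/s.
Transfer-orbit speed at r₁ (v² = μ(2/r − 1/a)): v_p = √[μ(2/r₁ − 1/a_t)] = 28.5362 km/s.
First burn Δv₁ = |v_p − v₁| = 6.216 km/s.
At r₂, v₂ = √(μ/r₂) = 10.555 km/s.
Transfer-orbit speed at r₂: v_a = √[μ(2/r₂ − 1/a_t)] = 6.3812 km/s.
Second burn Δv₂ = |v₂ − v_a| = 4.174 km/s.
Δv = Δv₁ + Δv₂ = 6.216 + 4.174 = 10.39 km/s.

Δv = 10390 m/s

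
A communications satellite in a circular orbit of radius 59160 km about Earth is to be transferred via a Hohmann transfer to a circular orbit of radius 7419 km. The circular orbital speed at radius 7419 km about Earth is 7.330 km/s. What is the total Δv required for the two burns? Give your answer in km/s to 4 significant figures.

Δv = 3.812 km/s

From the circular-orbit relation v² = μ/r at r = 7419 km: μ = v²r = (7.330)² × 7419 = 3.98615×10^5 km³/s².
Semi-major axis of the transfer orbit: a_t = (59160 + 7419)/2 = 33289.5 km.
Circular speed at r₁: v₁ = √(μ/r₁) = √(3.98615×10^5/59160) = 2.5957 km/s.
On the transfer ellipse at r₁, vis-viva equation gives v_a = √[μ(2/r₁ − 1/a_t)] = 1.2254 km/s.
First burn Δv₁ = |v_a − v₁| = 1.370 km/s.
At r₂, v₂ = √(μ/r₂) = 7.330 km/s.
Transfer-orbit speed at r₂: v_p = √[μ(2/r₂ − 1/a_t)] = 9.772 km/s.
Second burn Δv₂ = |v₂ − v_p| = 2.442 km/s.
Δv = Δv₁ + Δv₂ = 1.370 + 2.442 = 3.812 km/s.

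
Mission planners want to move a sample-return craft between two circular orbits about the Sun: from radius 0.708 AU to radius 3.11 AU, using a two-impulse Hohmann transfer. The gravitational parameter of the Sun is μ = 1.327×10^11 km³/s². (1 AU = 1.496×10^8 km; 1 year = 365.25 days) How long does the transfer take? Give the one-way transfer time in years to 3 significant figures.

t = 1.32 years

In km: r₁ = 0.708 × 1.496×10^8 = 1.059168×10^8 km; r₂ = 3.11 × 1.496×10^8 = 4.65256×10^8 km.
Transfer-ellipse semi-major axis a_t = (r₁ + r₂)/2 = (1.059168×10^8 + 4.65256×10^8)/2 = 2.855864×10^8 km.
Half the transfer-orbit period gives t = π√(a_t³/μ) = 4.162×10^7 s.
Converting: 4.162×10^7 s ÷ 3.15576×10^7 s/year (365.25 × 86400) = 1.32 years.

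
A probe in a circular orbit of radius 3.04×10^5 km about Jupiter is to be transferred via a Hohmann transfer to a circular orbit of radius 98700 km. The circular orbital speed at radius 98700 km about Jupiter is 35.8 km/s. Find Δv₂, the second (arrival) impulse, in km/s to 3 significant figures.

Δv₂ = 8.19 km/s

From the circular-orbit relation v² = μ/r at r = 98700 km: μ = v²r = (35.8)² × 98700 = 1.26498×10^8 km³/s².
Transfer-ellipse semi-major axis a_t = (r₁ + r₂)/2 = (3.040×10^5 + 98700)/2 = 2.0135×10^5 km.
On the circular orbit at r = 98700 km, v_c = √(μ/r) = 35.800 km/s.
Transfer-orbit speed at the same r (vis-viva, a = a_t): v_t = √[μ(2/r − 1/a_t)] = 43.989 km/s.
Δv₂ = |v_t − v_c| = |43.989 − 35.800| = 8.189 km/s.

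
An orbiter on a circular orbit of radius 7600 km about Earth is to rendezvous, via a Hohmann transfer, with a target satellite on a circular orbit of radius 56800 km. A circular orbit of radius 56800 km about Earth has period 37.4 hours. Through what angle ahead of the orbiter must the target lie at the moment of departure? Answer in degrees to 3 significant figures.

φ = 103°

From Kepler's third law T² = 4π²r³/μ at r = 56800 km, T = 37.4 hours = 37.4 × 3600 s = 1.3464×10^5 s: μ = 4π²r³/T² = 3.99077×10^5 km³/s².
Transfer-ellipse semi-major axis a_t = (r₁ + r₂)/2 = (7600 + 56800)/2 = 32200 km.
The half-period of the transfer ellipse is t = π√(a_t³/μ) = 28730 s.
The target's mean motion on its circular orbit is ω₂ = √(μ/r₂³) = 4.667×10^-5 rad/s.
Angle swept by the target during transfer: ω₂·t = 1.341 rad = 76.83°.
The orbiter traverses 180° on the transfer ellipse, so the target must lead by 180° − 76.83° = 103°.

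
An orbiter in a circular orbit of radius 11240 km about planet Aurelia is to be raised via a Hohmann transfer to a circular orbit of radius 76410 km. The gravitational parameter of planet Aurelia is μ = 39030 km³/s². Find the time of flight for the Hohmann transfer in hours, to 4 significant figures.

Transfer-ellipse semi-major axis a_t = (r₁ + r₂)/2 = (11240 + 76410)/2 = 43825 km.
By Kepler's third law the transfer-orbit period is T = 2π√(a_t³/μ), so t = T/2 = 1.459×10^5 s.
Converting: 1.459×10^5 s ÷ 3600 s/hour = 40.53 hours.

t = 40.53 hours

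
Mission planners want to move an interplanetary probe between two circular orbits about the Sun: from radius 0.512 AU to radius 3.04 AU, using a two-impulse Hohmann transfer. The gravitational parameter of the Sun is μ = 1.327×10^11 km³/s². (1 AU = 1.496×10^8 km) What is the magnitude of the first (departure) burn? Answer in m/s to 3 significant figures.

In km: r₁ = 0.512 × 1.496×10^8 = 7.65952×10^7 km; r₂ = 3.04 × 1.496×10^8 = 4.54784×10^8 km.
Semi-major axis of the transfer orbit: a_t = (7.65952×10^7 + 4.54784×10^8)/2 = 2.656896×10^8 km.
On the circular orbit at r = 7.65952×10^7 km, v_c = √(μ/r) = 41.623 km/s.
Vis-viva on the transfer ellipse at r = 7.65952×10^7 km gives v_t = √[μ(2/r − 1/a_t)] = 54.457 km/s.
Δv₁ = |v_t − v_c| = |54.457 − 41.623| = 12.83 km/s.

Δv₁ = 12800 m/s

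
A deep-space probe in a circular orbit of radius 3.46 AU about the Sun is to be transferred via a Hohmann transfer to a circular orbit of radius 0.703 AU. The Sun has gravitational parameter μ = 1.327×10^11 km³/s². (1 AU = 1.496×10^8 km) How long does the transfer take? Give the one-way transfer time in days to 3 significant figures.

t = 548 days

In km: r₁ = 3.46 × 1.496×10^8 = 5.17616×10^8 km; r₂ = 0.703 × 1.496×10^8 = 1.051688×10^8 km.
The Hohmann ellipse has a_t = (r₁ + r₂)/2 = 3.113924×10^8 km.
By Kepler's third law the transfer-orbit period is T = 2π√(a_t³/μ), so t = T/2 = 4.739×10^7 s.
Converting: 4.739×10^7 s ÷ 86400 s/day = 548 days.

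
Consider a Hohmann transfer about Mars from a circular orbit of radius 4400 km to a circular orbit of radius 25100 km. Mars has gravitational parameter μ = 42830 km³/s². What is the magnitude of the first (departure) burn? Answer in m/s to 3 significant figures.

The Hohmann ellipse has a_t = (r₁ + r₂)/2 = 14750 km.
On the circular orbit at r = 4400 km, v_c = √(μ/r) = 3.120 km/s.
Vis-viva on the transfer ellipse at r = 4400 km gives v_t = √[μ(2/r − 1/a_t)] = 4.070 km/s.
Δv₁ = |v_t − v_c| = |4.070 − 3.120| = 0.9500 km/s.

Δv₁ = 950 m/s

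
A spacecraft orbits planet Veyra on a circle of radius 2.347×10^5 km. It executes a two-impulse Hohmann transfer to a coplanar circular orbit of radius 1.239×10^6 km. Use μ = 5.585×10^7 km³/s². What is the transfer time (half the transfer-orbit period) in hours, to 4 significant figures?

t = 73.86 hours

Semi-major axis of the transfer orbit: a_t = (2.347×10^5 + 1.239×10^6)/2 = 7.3685×10^5 km.
By Kepler's third law the transfer-orbit period is T = 2π√(a_t³/μ), so t = T/2 = 2.659×10^5 s.
Converting: 2.659×10^5 s ÷ 3600 s/hour = 73.86 hours.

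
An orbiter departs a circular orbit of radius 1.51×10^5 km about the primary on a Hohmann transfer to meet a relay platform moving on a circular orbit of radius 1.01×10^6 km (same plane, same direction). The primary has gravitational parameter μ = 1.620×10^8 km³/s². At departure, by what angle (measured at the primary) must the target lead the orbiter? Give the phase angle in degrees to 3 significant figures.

φ = 102°

The Hohmann ellipse has a_t = (r₁ + r₂)/2 = 5.805×10^5 km.
The half-period of the transfer ellipse is t = π√(a_t³/μ) = 1.0917×10^5 s.
Target angular speed ω₂ = √(μ/r₂³) = 1.2539×10^-5 rad/s.
Angle swept by the target during transfer: ω₂·t = 1.3689 rad = 78.43°.
The orbiter traverses 180° on the transfer ellipse, so the target must lead by 180° − 78.43° = 102°.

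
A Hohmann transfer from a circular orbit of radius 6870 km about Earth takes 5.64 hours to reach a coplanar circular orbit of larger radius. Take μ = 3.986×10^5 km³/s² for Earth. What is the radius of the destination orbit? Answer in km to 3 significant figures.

r₂ = 44200 km

Transfer time t = 5.64 hours = 20304 s, and t = π√(a_t³/μ).
So a_t = (μ t²/π²)^(1/3) = (3.986×10^5 × (20304)² / π²)^(1/3) = 25535 km.
Since a_t = (r₁ + r₂)/2, r₂ = 2a_t − r₁ = 2×25535 − 6870 = 44200 km.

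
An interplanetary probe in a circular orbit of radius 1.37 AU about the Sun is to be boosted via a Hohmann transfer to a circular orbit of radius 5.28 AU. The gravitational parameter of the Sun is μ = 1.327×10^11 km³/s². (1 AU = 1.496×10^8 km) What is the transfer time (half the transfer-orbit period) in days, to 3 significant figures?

t = 1110 days

In km: r₁ = 1.37 × 1.496×10^8 = 2.04952×10^8 km; r₂ = 5.28 × 1.496×10^8 = 7.89888×10^8 km.
Transfer-ellipse semi-major axis a_t = (r₁ + r₂)/2 = (2.04952×10^8 + 7.89888×10^8)/2 = 4.9742×10^8 km.
Transfer time t = π√(a_t³/μ) = π√((4.9742×10^8)³ / 1.327×10^11) = 9.568×10^7 s.
Converting: 9.568×10^7 s ÷ 86400 s/day = 1110 days.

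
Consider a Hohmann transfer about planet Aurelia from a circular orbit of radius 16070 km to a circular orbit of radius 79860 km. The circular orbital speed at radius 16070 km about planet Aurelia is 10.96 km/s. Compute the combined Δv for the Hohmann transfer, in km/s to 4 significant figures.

From the circular-orbit relation v² = μ/r at r = 16070 km: μ = v²r = (10.96)² × 16070 = 1.93035×10^6 km³/s².
Semi-major axis of the transfer orbit: a_t = (16070 + 79860)/2 = 47965 km.
Circular speed at r₁: v₁ = √(μ/r₁) = √(1.93035×10^6/16070) = 10.960 km/s.
Transfer-orbit speed at r₁ (v² = μ(2/r − 1/a)): v_p = √[μ(2/r₁ − 1/a_t)] = 14.142 km/s.
First burn Δv₁ = |v_p − v₁| = 3.182 km/s.
Circular speed at r₂: v₂ = √(μ/r₂) = 4.9165 km/s.
Transfer-orbit speed at r₂: v_a = √[μ(2/r₂ − 1/a_t)] = 2.8458 km/s.
Second burn Δv₂ = |v₂ − v_a| = 2.071 km/s.
Δv = Δv₁ + Δv₂ = 3.182 + 2.071 = 5.253 km/s.

Δv = 5.253 km/s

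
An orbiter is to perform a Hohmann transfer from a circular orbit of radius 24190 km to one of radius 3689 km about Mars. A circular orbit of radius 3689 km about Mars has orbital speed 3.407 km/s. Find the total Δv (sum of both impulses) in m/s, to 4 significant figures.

From the circular-orbit relation v² = μ/r at r = 3689 km: μ = v²r = (3.407)² × 3689 = 42820.6 km³/s².
Transfer-ellipse semi-major axis a_t = (r₁ + r₂)/2 = (24190 + 3689)/2 = 13939.5 km.
At r₁ the circular-orbit speed is v₁ = √(μ/r₁) = 1.33048 km/s.
On the transfer ellipse at r₁, vis-viva gives v_a = √[μ(2/r₁ − 1/a_t)] = 0.684446 km/s.
First burn Δv₁ = |v_a − v₁| = 0.6460 km/s.
Circular speed at r₂: v₂ = √(μ/r₂) = 3.407 km/s.
Transfer-orbit speed at r₂: v_p = √[μ(2/r₂ − 1/a_t)] = 4.488 km/s.
Second burn Δv₂ = |v₂ − v_p| = 1.081 km/s.
Δv = Δv₁ + Δv₂ = 0.6460 + 1.081 = 1.727 km/s.

Δv = 1727 m/s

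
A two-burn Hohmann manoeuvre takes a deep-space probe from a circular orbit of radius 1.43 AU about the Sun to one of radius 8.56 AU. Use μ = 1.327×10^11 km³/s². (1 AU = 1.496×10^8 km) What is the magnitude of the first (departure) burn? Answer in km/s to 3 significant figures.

In km: r₁ = 1.43 × 1.496×10^8 = 2.13928×10^8 km; r₂ = 8.56 × 1.496×10^8 = 1.280576×10^9 km.
The Hohmann ellipse has a_t = (r₁ + r₂)/2 = 7.47252×10^8 km.
Circular speed at r = 2.13928×10^8 km: v_c = √(μ/r) = 24.906 km/s.
Vis-viva on the transfer ellipse at r = 2.13928×10^8 km gives v_t = √[μ(2/r − 1/a_t)] = 32.604 km/s.
Δv₁ = |v_t − v_c| = |32.604 − 24.906| = 7.698 km/s.

Δv₁ = 7.70 km/s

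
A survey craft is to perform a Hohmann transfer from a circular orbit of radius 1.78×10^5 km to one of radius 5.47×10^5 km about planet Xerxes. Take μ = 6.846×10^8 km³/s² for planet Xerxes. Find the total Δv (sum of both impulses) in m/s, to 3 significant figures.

The Hohmann ellipse has a_t = (r₁ + r₂)/2 = 3.625×10^5 km.
At r₁ the circular-orbit speed is v₁ = √(μ/r₁) = 62.02 km/s.
Transfer-orbit speed at r₁ (vis-viva): v_p = √[μ(2/r₁ − 1/a_t)] = 76.18 km/s.
First burn Δv₁ = |v_p − v₁| = 14.16 km/s.
At r₂, v₂ = √(μ/r₂) = 35.38 km/s.
Transfer-orbit speed at r₂: v_a = √[μ(2/r₂ − 1/a_t)] = 24.79 km/s.
Second burn Δv₂ = |v₂ − v_a| = 10.59 km/s.
Δv = Δv₁ + Δv₂ = 14.16 + 10.59 = 24.75 km/s.

Δv = 24800 m/s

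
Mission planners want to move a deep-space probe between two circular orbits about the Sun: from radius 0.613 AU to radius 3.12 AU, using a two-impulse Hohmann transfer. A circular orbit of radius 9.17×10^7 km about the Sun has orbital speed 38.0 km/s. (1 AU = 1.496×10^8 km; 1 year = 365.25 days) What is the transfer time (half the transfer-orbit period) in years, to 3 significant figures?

From the circular-orbit relation v² = μ/r at r = 9.17×10^7 km: μ = v²r = (38.0)² × 9.17×10^7 = 1.32415×10^11 km³/s².
In km: r₁ = 0.613 × 1.496×10^8 = 9.17048×10^7 km; r₂ = 3.12 × 1.496×10^8 = 4.66752×10^8 km.
Semi-major axis of the transfer orbit: a_t = (9.17048×10^7 + 4.66752×10^8)/2 = 2.792284×10^8 km.
By Kepler's third law the transfer-orbit period is T = 2π√(a_t³/μ), so t = T/2 = 4.028×10^7 s.
Converting: 4.028×10^7 s ÷ 3.15576×10^7 s/year (365.25 × 86400) = 1.28 years.

t = 1.28 years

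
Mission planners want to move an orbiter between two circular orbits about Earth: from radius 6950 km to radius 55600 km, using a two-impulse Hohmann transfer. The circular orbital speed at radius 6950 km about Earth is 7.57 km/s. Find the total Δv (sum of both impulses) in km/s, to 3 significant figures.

Δv = 3.94 km/s

From the circular-orbit relation v² = μ/r at r = 6950 km: μ = v²r = (7.57)² × 6950 = 3.98269×10^5 km³/s².
Semi-major axis of the transfer orbit: a_t = (6950 + 55600)/2 = 31275 km.
Circular speed at r₁: v₁ = √(μ/r₁) = √(3.98269×10^5/6950) = 7.5700 km/s.
On the transfer ellipse at r₁, vis-viva equation gives v_p = √[μ(2/r₁ − 1/a_t)] = 10.093 km/s.
First burn Δv₁ = |v_p − v₁| = 2.523 km/s.
Circular speed at r₂: v₂ = √(μ/r₂) = 2.6764 km/s.
Transfer-orbit speed at r₂: v_a = √[μ(2/r₂ − 1/a_t)] = 1.2617 km/s.
Second burn Δv₂ = |v₂ − v_a| = 1.415 km/s.
Total Δv = Δv₁ + Δv₂ = 3.938 km/s.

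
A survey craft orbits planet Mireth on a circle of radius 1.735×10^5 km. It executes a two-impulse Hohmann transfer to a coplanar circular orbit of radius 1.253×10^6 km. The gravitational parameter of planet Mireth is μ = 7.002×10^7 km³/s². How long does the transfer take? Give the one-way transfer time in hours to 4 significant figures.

The Hohmann ellipse has a_t = (r₁ + r₂)/2 = 7.1325×10^5 km.
Half the transfer-orbit period gives t = π√(a_t³/μ) = 2.2615×10^5 s.
Converting: 2.2615×10^5 s ÷ 3600 s/hour = 62.82 hours.

t = 62.82 hours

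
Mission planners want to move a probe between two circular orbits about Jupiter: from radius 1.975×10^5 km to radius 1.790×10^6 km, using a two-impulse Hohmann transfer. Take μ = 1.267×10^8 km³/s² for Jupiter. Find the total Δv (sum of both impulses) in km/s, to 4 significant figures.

Transfer-ellipse semi-major axis a_t = (r₁ + r₂)/2 = (1.975×10^5 + 1.790×10^6)/2 = 9.9375×10^5 km.
Circular speed at r₁: v₁ = √(μ/r₁) = √(1.267×10^8/1.975×10^5) = 25.328 km/s.
On the transfer ellipse at r₁, v² = μ(2/r − 1/a) gives v_p = √[μ(2/r₁ − 1/a_t)] = 33.993 km/s.
First burn Δv₁ = |v_p − v₁| = 8.665 km/s.
At r₂, v₂ = √(μ/r₂) = 8.41321 km/s.
Transfer-orbit speed at r₂: v_a = √[μ(2/r₂ − 1/a_t)] = 3.75065 km/s.
Second burn Δv₂ = |v₂ − v_a| = 4.663 km/s.
Total Δv = Δv₁ + Δv₂ = 13.33 km/s.

Δv = 13.33 km/s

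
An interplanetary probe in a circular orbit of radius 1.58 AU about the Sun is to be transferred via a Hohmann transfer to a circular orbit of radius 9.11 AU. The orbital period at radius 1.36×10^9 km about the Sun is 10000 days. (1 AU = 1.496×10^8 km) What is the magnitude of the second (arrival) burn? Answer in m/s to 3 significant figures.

From Kepler's third law T² = 4π²r³/μ at r = 1.36×10^9 km, T = 10000 days = 10000 × 86400 s = 8.640×10^8 s: μ = 4π²r³/T² = 1.33030×10^11 km³/s².
In km: r₁ = 1.58 × 1.496×10^8 = 2.36368×10^8 km; r₂ = 9.11 × 1.496×10^8 = 1.362856×10^9 km.
Transfer-ellipse semi-major axis a_t = (r₁ + r₂)/2 = (2.36368×10^8 + 1.362856×10^9)/2 = 7.99612×10^8 km.
Circular speed at r = 1.362856×10^9 km: v_c = √(μ/r) = 9.880 km/s.
Transfer-orbit speed at the same r (vis-viva, a = a_t): v_t = √[μ(2/r − 1/a_t)] = 5.372 km/s.
Δv₂ = |v_t − v_c| = |5.372 − 9.880| = 4.508 km/s.

Δv₂ = 4510 m/s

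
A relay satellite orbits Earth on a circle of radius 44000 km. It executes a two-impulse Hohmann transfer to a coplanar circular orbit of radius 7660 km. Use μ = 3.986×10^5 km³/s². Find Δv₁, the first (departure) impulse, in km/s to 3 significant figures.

Δv₁ = 1.37 km/s

The Hohmann ellipse has a_t = (r₁ + r₂)/2 = 25830 km.
Circular speed at r = 44000 km: v_c = √(μ/r) = 3.010 km/s.
Vis-viva on the transfer ellipse at r = 44000 km gives v_t = √[μ(2/r − 1/a_t)] = 1.639 km/s.
Δv₁ = |v_t − v_c| = |1.639 − 3.010| = 1.371 km/s.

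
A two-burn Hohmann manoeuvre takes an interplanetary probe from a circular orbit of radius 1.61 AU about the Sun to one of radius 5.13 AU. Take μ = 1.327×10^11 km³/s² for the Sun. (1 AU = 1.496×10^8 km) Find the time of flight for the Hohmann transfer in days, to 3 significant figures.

In km: r₁ = 1.61 × 1.496×10^8 = 2.40856×10^8 km; r₂ = 5.13 × 1.496×10^8 = 7.67448×10^8 km.
Transfer-ellipse semi-major axis a_t = (r₁ + r₂)/2 = (2.40856×10^8 + 7.67448×10^8)/2 = 5.04152×10^8 km.
Transfer time t = π√(a_t³/μ) = π√((5.04152×10^8)³ / 1.327×10^11) = 9.762×10^7 s.
Converting: 9.762×10^7 s ÷ 86400 s/day = 1130 days.

t = 1130 days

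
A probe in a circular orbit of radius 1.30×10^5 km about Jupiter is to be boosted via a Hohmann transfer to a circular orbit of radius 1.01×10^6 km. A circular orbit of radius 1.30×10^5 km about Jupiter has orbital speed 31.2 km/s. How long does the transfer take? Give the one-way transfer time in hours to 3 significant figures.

From the circular-orbit relation v² = μ/r at r = 1.30×10^5 km: μ = v²r = (31.2)² × 1.30×10^5 = 1.26547×10^8 km³/s².
Transfer-ellipse semi-major axis a_t = (r₁ + r₂)/2 = (1.300×10^5 + 1.010×10^6)/2 = 5.700×10^5 km.
By Kepler's third law the transfer-orbit period is T = 2π√(a_t³/μ), so t = T/2 = 1.202×10^5 s.
Converting: 1.202×10^5 s ÷ 3600 s/hour = 33.4 hours.

t = 33.4 hours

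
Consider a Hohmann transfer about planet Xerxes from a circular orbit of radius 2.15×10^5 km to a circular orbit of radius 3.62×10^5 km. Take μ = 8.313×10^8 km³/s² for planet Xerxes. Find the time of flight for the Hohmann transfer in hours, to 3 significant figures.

The Hohmann ellipse has a_t = (r₁ + r₂)/2 = 2.885×10^5 km.
Half the transfer-orbit period gives t = π√(a_t³/μ) = 16880 s.
Converting: 16880 s ÷ 3600 s/hour = 4.69 hours.

t = 4.69 hours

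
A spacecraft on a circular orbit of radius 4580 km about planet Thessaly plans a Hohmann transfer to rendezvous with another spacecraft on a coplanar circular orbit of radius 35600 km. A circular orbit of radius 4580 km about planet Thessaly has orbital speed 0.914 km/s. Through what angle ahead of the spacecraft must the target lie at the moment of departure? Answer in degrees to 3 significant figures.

From the circular-orbit relation v² = μ/r at r = 4580 km: μ = v²r = (0.914)² × 4580 = 3826.11 km³/s².
The Hohmann ellipse has a_t = (r₁ + r₂)/2 = 20090 km.
The half-period of the transfer ellipse is t = π√(a_t³/μ) = 1.4462×10^5 s.
The target's mean motion on its circular orbit is ω₂ = √(μ/r₂³) = 9.2088×10^-6 rad/s.
Angle swept by the target during transfer: ω₂·t = 1.3318 rad = 76.31°.
The spacecraft traverses 180° on the transfer ellipse, so the target must lead by 180° − 76.31° = 104°.

φ = 104°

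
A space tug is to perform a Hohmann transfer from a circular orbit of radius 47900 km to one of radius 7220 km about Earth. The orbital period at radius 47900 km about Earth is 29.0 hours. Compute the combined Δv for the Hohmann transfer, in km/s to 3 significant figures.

Δv = 3.77 km/s

From Kepler's third law T² = 4π²r³/μ at r = 47900 km, T = 29.0 hours = 29.0 × 3600 s = 1.044×10^5 s: μ = 4π²r³/T² = 3.98075×10^5 km³/s².
Semi-major axis of the transfer orbit: a_t = (47900 + 7220)/2 = 27560 km.
Circular speed at r₁: v₁ = √(μ/r₁) = √(3.98075×10^5/47900) = 2.883 km/s.
On the transfer ellipse at r₁, v² = μ(2/r − 1/a) gives v_a = √[μ(2/r₁ − 1/a_t)] = 1.476 km/s.
First burn Δv₁ = |v_a − v₁| = 1.407 km/s.
At r₂, v₂ = √(μ/r₂) = 7.425 km/s.
Transfer-orbit speed at r₂: v_p = √[μ(2/r₂ − 1/a_t)] = 9.789 km/s.
Second burn Δv₂ = |v₂ − v_p| = 2.364 km/s.
Total Δv = Δv₁ + Δv₂ = 3.771 km/s.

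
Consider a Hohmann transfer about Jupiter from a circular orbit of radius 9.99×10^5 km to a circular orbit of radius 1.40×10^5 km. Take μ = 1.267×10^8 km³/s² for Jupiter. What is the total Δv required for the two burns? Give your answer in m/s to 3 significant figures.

Semi-major axis of the transfer orbit: a_t = (9.990×10^5 + 1.400×10^5)/2 = 5.695×10^5 km.
Circular speed at r₁: v₁ = √(μ/r₁) = √(1.267×10^8/9.990×10^5) = 11.262 km/s.
On the transfer ellipse at r₁, v² = μ(2/r − 1/a) gives v_a = √[μ(2/r₁ − 1/a_t)] = 5.5837 km/s.
First burn Δv₁ = |v_a − v₁| = 5.678 km/s.
Circular speed at r₂: v₂ = √(μ/r₂) = 30.083 km/s.
Transfer-orbit speed at r₂: v_p = √[μ(2/r₂ − 1/a_t)] = 39.844 km/s.
Second burn Δv₂ = |v₂ − v_p| = 9.761 km/s.
Total Δv = Δv₁ + Δv₂ = 15.44 km/s.

Δv = 15400 m/s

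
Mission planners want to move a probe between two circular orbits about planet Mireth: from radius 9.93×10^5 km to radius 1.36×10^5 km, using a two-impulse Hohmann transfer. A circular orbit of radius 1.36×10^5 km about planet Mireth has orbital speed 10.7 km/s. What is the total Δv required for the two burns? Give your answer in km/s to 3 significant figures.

From the circular-orbit relation v² = μ/r at r = 1.36×10^5 km: μ = v²r = (10.7)² × 1.36×10^5 = 1.55706×10^7 km³/s².
Semi-major axis of the transfer orbit: a_t = (9.930×10^5 + 1.360×10^5)/2 = 5.645×10^5 km.
Circular speed at r₁: v₁ = √(μ/r₁) = √(1.55706×10^7/9.930×10^5) = 3.9598 km/s.
On the transfer ellipse at r₁, vis-viva gives v_a = √[μ(2/r₁ − 1/a_t)] = 1.9436 km/s.
First burn Δv₁ = |v_a − v₁| = 2.0162 km/s.
Circular speed at r₂: v₂ = √(μ/r₂) = 10.7000 km/s.
Transfer-orbit speed at r₂: v_p = √[μ(2/r₂ − 1/a_t)] = 14.1914 km/s.
Second burn Δv₂ = |v₂ − v_p| = 3.4914 km/s.
Δv = Δv₁ + Δv₂ = 2.0162 + 3.4914 = 5.508 km/s.

Δv = 5.51 km/s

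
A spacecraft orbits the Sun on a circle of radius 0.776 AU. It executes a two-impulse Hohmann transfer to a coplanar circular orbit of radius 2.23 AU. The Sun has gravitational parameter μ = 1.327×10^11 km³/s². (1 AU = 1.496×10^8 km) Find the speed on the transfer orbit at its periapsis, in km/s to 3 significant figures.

In km: r₁ = 0.776 × 1.496×10^8 = 1.160896×10^8 km; r₂ = 2.23 × 1.496×10^8 = 3.33608×10^8 km.
The Hohmann ellipse has a_t = (r₁ + r₂)/2 = 2.248488×10^8 km.
The periapsis of the transfer ellipse is at r = 1.160896×10^8 km.
Applying v² = μ(2/r − 1/a_t): v = 41.18 km/s.

v = 41.2 km/s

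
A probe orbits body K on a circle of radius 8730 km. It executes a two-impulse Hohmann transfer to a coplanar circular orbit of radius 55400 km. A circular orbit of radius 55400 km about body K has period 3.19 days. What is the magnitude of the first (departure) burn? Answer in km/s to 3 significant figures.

From Kepler's third law T² = 4π²r³/μ at r = 55400 km, T = 3.19 days = 3.19 × 86400 s = 2.75616×10^5 s: μ = 4π²r³/T² = 88365.0 km³/s².
The Hohmann ellipse has a_t = (r₁ + r₂)/2 = 32065 km.
On the circular orbit at r = 8730 km, v_c = √(μ/r) = 3.182 km/s.
Transfer-orbit speed at the same r (vis-viva, a = a_t): v_t = √[μ(2/r − 1/a_t)] = 4.182 km/s.
Δv₁ = |v_t − v_c| = |4.182 − 3.182| = 1.000 km/s.

Δv₁ = 1.00 km/s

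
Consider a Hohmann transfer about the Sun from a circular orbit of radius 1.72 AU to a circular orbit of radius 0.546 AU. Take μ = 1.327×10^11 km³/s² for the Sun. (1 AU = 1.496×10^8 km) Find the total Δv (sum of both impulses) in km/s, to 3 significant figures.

In km: r₁ = 1.72 × 1.496×10^8 = 2.57312×10^8 km; r₂ = 0.546 × 1.496×10^8 = 8.16816×10^7 km.
The Hohmann ellipse has a_t = (r₁ + r₂)/2 = 1.694968×10^8 km.
Circular speed at r₁: v₁ = √(μ/r₁) = √(1.327×10^11/2.57312×10^8) = 22.7094 km/s.
Transfer-orbit speed at r₁ (vis-viva equation): v_a = √[μ(2/r₁ − 1/a_t)] = 15.7647 km/s.
First burn Δv₁ = |v_a − v₁| = 6.945 km/s.
Circular speed at r₂: v₂ = √(μ/r₂) = 40.30634 km/s.
Transfer-orbit speed at r₂: v_p = √[μ(2/r₂ − 1/a_t)] = 49.66182 km/s.
Second burn Δv₂ = |v₂ − v_p| = 9.355 km/s.
Total Δv = Δv₁ + Δv₂ = 16.30 km/s.

Δv = 16.3 km/s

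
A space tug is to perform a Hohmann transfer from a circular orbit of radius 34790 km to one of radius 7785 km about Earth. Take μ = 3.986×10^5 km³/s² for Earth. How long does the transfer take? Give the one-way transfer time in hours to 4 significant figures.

Semi-major axis of the transfer orbit: a_t = (34790 + 7785)/2 = 21287.5 km.
Transfer time t = π√(a_t³/μ) = π√((21287.5)³ / 3.986×10^5) = 15455 s.
Converting: 15455 s ÷ 3600 s/hour = 4.293 hours.

t = 4.293 hours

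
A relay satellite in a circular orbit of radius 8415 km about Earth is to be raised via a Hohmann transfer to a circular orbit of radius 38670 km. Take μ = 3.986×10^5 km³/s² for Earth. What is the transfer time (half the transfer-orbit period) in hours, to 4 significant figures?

The Hohmann ellipse has a_t = (r₁ + r₂)/2 = 23542.5 km.
Transfer time t = π√(a_t³/μ) = π√((23542.5)³ / 3.986×10^5) = 17975 s.
Converting: 17975 s ÷ 3600 s/hour = 4.993 hours.

t = 4.993 hours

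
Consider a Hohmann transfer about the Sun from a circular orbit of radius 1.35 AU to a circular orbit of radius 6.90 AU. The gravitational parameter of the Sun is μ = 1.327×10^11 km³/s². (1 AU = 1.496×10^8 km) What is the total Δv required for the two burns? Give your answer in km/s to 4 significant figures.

In km: r₁ = 1.35 × 1.496×10^8 = 2.0196×10^8 km; r₂ = 6.90 × 1.496×10^8 = 1.03224×10^9 km.
The Hohmann ellipse has a_t = (r₁ + r₂)/2 = 6.171×10^8 km.
Circular speed at r₁: v₁ = √(μ/r₁) = √(1.327×10^11/2.0196×10^8) = 25.633 km/s.
Transfer-orbit speed at r₁ (vis-viva): v_p = √[μ(2/r₁ − 1/a_t)] = 33.152 km/s.
First burn Δv₁ = |v_p − v₁| = 7.519 km/s.
Circular speed at r₂: v₂ = √(μ/r₂) = 11.338 km/s.
Transfer-orbit speed at r₂: v_a = √[μ(2/r₂ − 1/a_t)] = 6.4863 km/s.
Second burn Δv₂ = |v₂ − v_a| = 4.852 km/s.
Total Δv = Δv₁ + Δv₂ = 12.37 km/s.

Δv = 12.37 km/s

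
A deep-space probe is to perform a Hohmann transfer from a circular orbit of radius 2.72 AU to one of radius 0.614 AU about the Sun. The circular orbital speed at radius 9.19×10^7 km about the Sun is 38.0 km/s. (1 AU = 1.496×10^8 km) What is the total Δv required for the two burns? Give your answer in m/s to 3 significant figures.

From the circular-orbit relation v² = μ/r at r = 9.19×10^7 km: μ = v²r = (38.0)² × 9.19×10^7 = 1.32704×10^11 km³/s².
In km: r₁ = 2.72 × 1.496×10^8 = 4.06912×10^8 km; r₂ = 0.614 × 1.496×10^8 = 9.18544×10^7 km.
The Hohmann ellipse has a_t = (r₁ + r₂)/2 = 2.493832×10^8 km.
At r₁ the circular-orbit speed is v₁ = √(μ/r₁) = 18.059 km/s.
On the transfer ellipse at r₁, v² = μ(2/r − 1/a) gives v_a = √[μ(2/r₁ − 1/a_t)] = 10.960 km/s.
First burn Δv₁ = |v_a − v₁| = 7.099 km/s.
At r₂, v₂ = √(μ/r₂) = 38.01 km/s.
Transfer-orbit speed at r₂: v_p = √[μ(2/r₂ − 1/a_t)] = 48.55 km/s.
Second burn Δv₂ = |v₂ − v_p| = 10.54 km/s.
Δv = Δv₁ + Δv₂ = 7.099 + 10.54 = 17.64 km/s.

Δv = 17600 m/s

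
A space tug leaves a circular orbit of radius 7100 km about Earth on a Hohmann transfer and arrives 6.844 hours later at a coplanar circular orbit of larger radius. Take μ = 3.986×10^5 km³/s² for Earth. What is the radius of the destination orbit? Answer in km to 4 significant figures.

Transfer time t = 6.844 hours = 24638.4 s, and t = π√(a_t³/μ).
So a_t = (μ t²/π²)^(1/3) = (3.986×10^5 × (24638.4)² / π²)^(1/3) = 29051 km.
Since a_t = (r₁ + r₂)/2, r₂ = 2a_t − r₁ = 2×29051 − 7100 = 51002 km.

r₂ = 51000 km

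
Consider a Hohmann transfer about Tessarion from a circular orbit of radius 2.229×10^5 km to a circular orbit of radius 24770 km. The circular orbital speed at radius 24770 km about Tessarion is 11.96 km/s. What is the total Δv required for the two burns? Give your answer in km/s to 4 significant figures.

Δv = 6.290 km/s

From the circular-orbit relation v² = μ/r at r = 24770 km: μ = v²r = (11.96)² × 24770 = 3.54314×10^6 km³/s².
Semi-major axis of the transfer orbit: a_t = (2.229×10^5 + 24770)/2 = 1.23835×10^5 km.
Circular speed at r₁: v₁ = √(μ/r₁) = √(3.54314×10^6/2.229×10^5) = 3.987 km/s.
Transfer-orbit speed at r₁ (vis-viva equation): v_a = √[μ(2/r₁ − 1/a_t)] = 1.783 km/s.
First burn Δv₁ = |v_a − v₁| = 2.204 km/s.
At r₂, v₂ = √(μ/r₂) = 11.960 km/s.
Transfer-orbit speed at r₂: v_p = √[μ(2/r₂ − 1/a_t)] = 16.046 km/s.
Second burn Δv₂ = |v₂ − v_p| = 4.086 km/s.
Total Δv = Δv₁ + Δv₂ = 6.290 km/s.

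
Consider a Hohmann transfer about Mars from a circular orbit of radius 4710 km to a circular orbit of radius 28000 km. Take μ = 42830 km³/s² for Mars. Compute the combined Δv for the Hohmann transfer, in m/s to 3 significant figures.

Semi-major axis of the transfer orbit: a_t = (4710 + 28000)/2 = 16355 km.
At r₁ the circular-orbit speed is v₁ = √(μ/r₁) = 3.0155 km/s.
Transfer-orbit speed at r₁ (vis-viva equation): v_p = √[μ(2/r₁ − 1/a_t)] = 3.9456 km/s.
First burn Δv₁ = |v_p − v₁| = 0.9301 km/s.
At r₂, v₂ = √(μ/r₂) = 1.2368 km/s.
Transfer-orbit speed at r₂: v_a = √[μ(2/r₂ − 1/a_t)] = 0.66371 km/s.
Second burn Δv₂ = |v₂ − v_a| = 0.5731 km/s.
Δv = Δv₁ + Δv₂ = 0.9301 + 0.5731 = 1.503 km/s.

Δv = 1500 m/s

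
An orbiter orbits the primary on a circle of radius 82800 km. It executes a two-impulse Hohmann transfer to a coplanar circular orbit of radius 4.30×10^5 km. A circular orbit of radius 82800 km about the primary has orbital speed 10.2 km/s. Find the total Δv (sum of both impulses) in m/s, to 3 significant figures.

Δv = 4940 m/s

From the circular-orbit relation v² = μ/r at r = 82800 km: μ = v²r = (10.2)² × 82800 = 8.61451×10^6 km³/s².
Transfer-ellipse semi-major axis a_t = (r₁ + r₂)/2 = (82800 + 4.300×10^5)/2 = 2.564×10^5 km.
At r₁ the circular-orbit speed is v₁ = √(μ/r₁) = 10.2000 km/s.
On the transfer ellipse at r₁, vis-viva equation gives v_p = √[μ(2/r₁ − 1/a_t)] = 13.2092 km/s.
First burn Δv₁ = |v_p − v₁| = 3.0092 km/s.
At r₂, v₂ = √(μ/r₂) = 4.4759 km/s.
Transfer-orbit speed at r₂: v_a = √[μ(2/r₂ − 1/a_t)] = 2.5435 km/s.
Second burn Δv₂ = |v₂ − v_a| = 1.9324 km/s.
Total Δv = Δv₁ + Δv₂ = 4.942 km/s.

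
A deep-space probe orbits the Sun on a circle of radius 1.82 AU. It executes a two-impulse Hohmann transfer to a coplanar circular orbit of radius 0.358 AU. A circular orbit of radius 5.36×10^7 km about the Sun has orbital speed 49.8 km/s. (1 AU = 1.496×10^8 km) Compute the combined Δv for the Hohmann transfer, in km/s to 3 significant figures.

From the circular-orbit relation v² = μ/r at r = 5.36×10^7 km: μ = v²r = (49.8)² × 5.36×10^7 = 1.32930×10^11 km³/s².
In km: r₁ = 1.82 × 1.496×10^8 = 2.72272×10^8 km; r₂ = 0.358 × 1.496×10^8 = 5.35568×10^7 km.
Transfer-ellipse semi-major axis a_t = (r₁ + r₂)/2 = (2.72272×10^8 + 5.35568×10^7)/2 = 1.629144×10^8 km.
At r₁ the circular-orbit speed is v₁ = √(μ/r₁) = 22.096 km/s.
Transfer-orbit speed at r₁ (v² = μ(2/r − 1/a)): v_a = √[μ(2/r₁ − 1/a_t)] = 12.669 km/s.
First burn Δv₁ = |v_a − v₁| = 9.4270 km/s.
At r₂, v₂ = √(μ/r₂) = 49.820 km/s.
Transfer-orbit speed at r₂: v_p = √[μ(2/r₂ − 1/a_t)] = 64.406 km/s.
Second burn Δv₂ = |v₂ − v_p| = 14.586 km/s.
Total Δv = Δv₁ + Δv₂ = 24.01 km/s.

Δv = 24.0 km/s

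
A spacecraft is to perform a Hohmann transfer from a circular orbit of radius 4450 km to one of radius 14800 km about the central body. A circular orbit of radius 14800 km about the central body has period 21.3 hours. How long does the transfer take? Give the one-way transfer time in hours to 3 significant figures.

t = 5.59 hours

From Kepler's third law T² = 4π²r³/μ at r = 14800 km, T = 21.3 hours = 21.3 × 3600 s = 76680 s: μ = 4π²r³/T² = 21766.1 km³/s².
Semi-major axis of the transfer orbit: a_t = (4450 + 14800)/2 = 9625 km.
Half the transfer-orbit period gives t = π√(a_t³/μ) = 20110 s.
Converting: 20110 s ÷ 3600 s/hour = 5.59 hours.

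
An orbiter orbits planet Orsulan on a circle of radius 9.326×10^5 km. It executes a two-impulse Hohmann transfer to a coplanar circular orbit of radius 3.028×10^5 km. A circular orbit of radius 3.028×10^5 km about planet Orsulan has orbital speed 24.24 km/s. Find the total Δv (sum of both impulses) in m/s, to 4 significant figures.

From the circular-orbit relation v² = μ/r at r = 3.028×10^5 km: μ = v²r = (24.24)² × 3.028×10^5 = 1.77918×10^8 km³/s².
Transfer-ellipse semi-major axis a_t = (r₁ + r₂)/2 = (9.326×10^5 + 3.028×10^5)/2 = 6.177×10^5 km.
Circular speed at r₁: v₁ = √(μ/r₁) = √(1.77918×10^8/9.326×10^5) = 13.8122 km/s.
On the transfer ellipse at r₁, vis-viva gives v_a = √[μ(2/r₁ − 1/a_t)] = 9.67057 km/s.
First burn Δv₁ = |v_a − v₁| = 4.1416 km/s.
At r₂, v₂ = √(μ/r₂) = 24.2400 km/s.
Transfer-orbit speed at r₂: v_p = √[μ(2/r₂ − 1/a_t)] = 29.7846 km/s.
Second burn Δv₂ = |v₂ − v_p| = 5.5446 km/s.
Δv = Δv₁ + Δv₂ = 4.1416 + 5.5446 = 9.686 km/s.

Δv = 9686 m/s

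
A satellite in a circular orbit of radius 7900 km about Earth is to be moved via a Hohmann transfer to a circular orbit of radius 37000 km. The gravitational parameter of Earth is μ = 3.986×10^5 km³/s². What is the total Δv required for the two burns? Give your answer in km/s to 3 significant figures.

Δv = 3.35 km/s

Transfer-ellipse semi-major axis a_t = (r₁ + r₂)/2 = (7900 + 37000)/2 = 22450 km.
Circular speed at r₁: v₁ = √(μ/r₁) = √(3.986×10^5/7900) = 7.103 km/s.
On the transfer ellipse at r₁, vis-viva gives v_p = √[μ(2/r₁ − 1/a_t)] = 9.119 km/s.
First burn Δv₁ = |v_p − v₁| = 2.016 km/s.
Circular speed at r₂: v₂ = √(μ/r₂) = 3.282 km/s.
Transfer-orbit speed at r₂: v_a = √[μ(2/r₂ − 1/a_t)] = 1.947 km/s.
Second burn Δv₂ = |v₂ − v_a| = 1.335 km/s.
Δv = Δv₁ + Δv₂ = 2.016 + 1.335 = 3.351 km/s.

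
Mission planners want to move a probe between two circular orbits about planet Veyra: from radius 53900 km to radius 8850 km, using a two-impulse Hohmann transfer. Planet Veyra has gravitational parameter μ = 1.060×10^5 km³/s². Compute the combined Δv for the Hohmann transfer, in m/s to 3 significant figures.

Δv = 1730 m/s

Semi-major axis of the transfer orbit: a_t = (53900 + 8850)/2 = 31375 km.
At r₁ the circular-orbit speed is v₁ = √(μ/r₁) = 1.4024 km/s.
Transfer-orbit speed at r₁ (v² = μ(2/r − 1/a)): v_a = √[μ(2/r₁ − 1/a_t)] = 0.74480 km/s.
First burn Δv₁ = |v_a − v₁| = 0.6576 km/s.
Circular speed at r₂: v₂ = √(μ/r₂) = 3.461 km/s.
Transfer-orbit speed at r₂: v_p = √[μ(2/r₂ − 1/a_t)] = 4.536 km/s.
Second burn Δv₂ = |v₂ − v_p| = 1.075 km/s.
Δv = Δv₁ + Δv₂ = 0.6576 + 1.075 = 1.733 km/s.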